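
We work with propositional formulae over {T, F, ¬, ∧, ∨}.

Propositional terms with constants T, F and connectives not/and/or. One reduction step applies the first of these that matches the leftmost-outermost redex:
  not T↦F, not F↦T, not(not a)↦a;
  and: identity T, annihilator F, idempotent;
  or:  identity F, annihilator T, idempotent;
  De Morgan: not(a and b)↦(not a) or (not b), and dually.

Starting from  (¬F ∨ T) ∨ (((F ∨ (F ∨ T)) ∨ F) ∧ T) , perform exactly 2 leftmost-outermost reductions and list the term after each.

  start: (¬F ∨ T) ∨ (((F ∨ (F ∨ T)) ∨ F) ∧ T)
  step 1: T ∨ (((F ∨ (F ∨ T)) ∨ F) ∧ T)
  step 2: T

Answer: after 2 steps: T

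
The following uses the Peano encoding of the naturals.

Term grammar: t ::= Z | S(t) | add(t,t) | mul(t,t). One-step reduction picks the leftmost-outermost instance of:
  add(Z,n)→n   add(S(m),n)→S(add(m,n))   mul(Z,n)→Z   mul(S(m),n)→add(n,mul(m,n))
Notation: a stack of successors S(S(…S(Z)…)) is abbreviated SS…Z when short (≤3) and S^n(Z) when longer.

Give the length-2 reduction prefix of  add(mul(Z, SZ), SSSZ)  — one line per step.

Answer: after 2 steps: SSSZ

Reduction:
  start: add(mul(Z, SZ), SSSZ)
  →1  add(Z, SSSZ)
  →2  SSSZ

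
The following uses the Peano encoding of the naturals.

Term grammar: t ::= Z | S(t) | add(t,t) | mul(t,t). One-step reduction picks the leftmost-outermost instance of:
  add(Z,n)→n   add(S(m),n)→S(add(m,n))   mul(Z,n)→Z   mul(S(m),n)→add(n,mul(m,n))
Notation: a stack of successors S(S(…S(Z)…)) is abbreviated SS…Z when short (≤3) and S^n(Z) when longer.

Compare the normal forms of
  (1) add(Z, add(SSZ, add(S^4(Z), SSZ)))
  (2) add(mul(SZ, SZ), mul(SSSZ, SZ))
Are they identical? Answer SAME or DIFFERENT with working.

Term A:
  start: add(Z, add(SSZ, add(S^4(Z), SSZ)))
  [1] add(SSZ, add(S^4(Z), SSZ))
  [2] S(add(SZ, add(S^4(Z), SSZ)))
  [3] S(S(add(Z, add(S^4(Z), SSZ))))
  [4] S(S(add(S^4(Z), SSZ)))
  [5] S(S(S(add(SSSZ, SSZ))))
  [6] S(S(S(S(add(SSZ, SSZ)))))
  [7] S(S(S(S(S(add(SZ, SSZ))))))
  [8] S(S(S(S(S(S(add(Z, SSZ)))))))
  [9] S^8(Z)

Term B:
  start: add(mul(SZ, SZ), mul(SSSZ, SZ))
  [1] add(add(SZ, mul(Z, SZ)), mul(SSSZ, SZ))
  [2] add(S(add(Z, mul(Z, SZ))), mul(SSSZ, SZ))
  [3] S(add(add(Z, mul(Z, SZ)), mul(SSSZ, SZ)))
  [4] S(add(mul(Z, SZ), mul(SSSZ, SZ)))
  [5] S(add(Z, mul(SSSZ, SZ)))
  [6] S(mul(SSSZ, SZ))
  [7] S(add(SZ, mul(SSZ, SZ)))
  [8] S(S(add(Z, mul(SSZ, SZ))))
  [9] S(S(mul(SSZ, SZ)))
  [10] S(S(add(SZ, mul(SZ, SZ))))
  [11] S(S(S(add(Z, mul(SZ, SZ)))))
  [12] S(S(S(mul(SZ, SZ))))
  [13] S(S(S(add(SZ, mul(Z, SZ)))))
  [14] S(S(S(S(add(Z, mul(Z, SZ))))))
  [15] S(S(S(S(mul(Z, SZ)))))
  [16] S^4(Z)

Answer: DIFFERENT — A ⇓ S^8(Z), B ⇓ S^4(Z)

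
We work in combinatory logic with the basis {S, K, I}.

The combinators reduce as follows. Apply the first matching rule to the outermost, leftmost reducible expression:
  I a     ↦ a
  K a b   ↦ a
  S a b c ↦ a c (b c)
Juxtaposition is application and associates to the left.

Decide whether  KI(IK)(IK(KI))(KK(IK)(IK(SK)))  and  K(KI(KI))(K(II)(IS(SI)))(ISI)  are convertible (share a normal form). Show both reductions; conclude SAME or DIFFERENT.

Term A:
  start: KI(IK)(IK(KI))(KK(IK)(IK(SK)))
  [1] I(IK(KI))(KK(IK)(IK(SK)))
  [2] IK(KI)(KK(IK)(IK(SK)))
  [3] K(KI)(KK(IK)(IK(SK)))
  [4] KI

Term B:
  start: K(KI(KI))(K(II)(IS(SI)))(ISI)
  [1] KI(KI)(ISI)
  [2] I(ISI)
  [3] ISI
  [4] SI

Answer: DIFFERENT — A ⇓ KI, B ⇓ SI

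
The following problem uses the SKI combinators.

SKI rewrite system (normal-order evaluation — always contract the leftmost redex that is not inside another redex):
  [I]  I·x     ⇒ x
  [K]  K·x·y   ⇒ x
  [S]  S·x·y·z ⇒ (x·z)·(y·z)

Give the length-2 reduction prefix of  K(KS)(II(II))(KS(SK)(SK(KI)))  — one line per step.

Answer: after 2 steps: S

Reduction:
  start: K(KS)(II(II))(KS(SK)(SK(KI)))
  →1  KS(KS(SK)(SK(KI)))
  →2  S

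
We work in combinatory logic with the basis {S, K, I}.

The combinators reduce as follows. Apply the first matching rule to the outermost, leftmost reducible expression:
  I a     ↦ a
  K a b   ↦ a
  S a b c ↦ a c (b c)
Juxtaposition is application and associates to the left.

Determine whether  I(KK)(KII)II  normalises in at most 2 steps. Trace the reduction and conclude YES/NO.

  start: I(KK)(KII)II
  →1  KK(KII)II
  →2  KII

Answer: NO — after 2 steps the term is KII, not yet normal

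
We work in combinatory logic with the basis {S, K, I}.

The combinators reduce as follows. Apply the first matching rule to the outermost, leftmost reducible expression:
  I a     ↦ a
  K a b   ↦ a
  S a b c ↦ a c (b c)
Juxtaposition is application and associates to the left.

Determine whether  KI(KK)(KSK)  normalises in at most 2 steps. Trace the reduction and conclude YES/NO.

  start: KI(KK)(KSK)
  →1  I(KSK)
  →2  KSK

Answer: NO — after 2 steps the term is KSK, not yet normal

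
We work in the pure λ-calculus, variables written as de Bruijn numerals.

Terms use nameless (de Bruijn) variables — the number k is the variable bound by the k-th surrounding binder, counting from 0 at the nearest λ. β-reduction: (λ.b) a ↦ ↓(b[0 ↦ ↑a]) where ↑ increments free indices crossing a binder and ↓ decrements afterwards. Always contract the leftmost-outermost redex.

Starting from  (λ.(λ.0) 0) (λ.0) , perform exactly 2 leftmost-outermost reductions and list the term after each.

Answer: after 2 steps: λ.0

Reduction:
  start: (λ.(λ.0) 0) (λ.0)
  →1  (λ.0) (λ.0)
  →2  λ.0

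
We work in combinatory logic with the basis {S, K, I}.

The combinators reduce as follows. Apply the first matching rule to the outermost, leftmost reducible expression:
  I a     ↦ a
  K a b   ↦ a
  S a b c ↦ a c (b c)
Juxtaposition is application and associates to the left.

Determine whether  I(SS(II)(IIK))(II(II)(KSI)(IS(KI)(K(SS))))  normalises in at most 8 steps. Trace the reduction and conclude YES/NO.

  start: I(SS(II)(IIK))(II(II)(KSI)(IS(KI)(K(SS))))
  →1  SS(II)(IIK)(II(II)(KSI)(IS(KI)(K(SS))))
  →2  S(IIK)(II(IIK))(II(II)(KSI)(IS(KI)(K(SS))))
  →3  IIK(II(II)(KSI)(IS(KI)(K(SS))))(II(IIK)(II(II)(KSI)(IS(KI)(K(SS)))))
  →4  IK(II(II)(KSI)(IS(KI)(K(SS))))(II(IIK)(II(II)(KSI)(IS(KI)(K(SS)))))
  →5  K(II(II)(KSI)(IS(KI)(K(SS))))(II(IIK)(II(II)(KSI)(IS(KI)(K(SS)))))
  →6  II(II)(KSI)(IS(KI)(K(SS)))
  →7  I(II)(KSI)(IS(KI)(K(SS)))
  →8  II(KSI)(IS(KI)(K(SS)))

Answer: NO — after 8 steps the term is II(KSI)(IS(KI)(K(SS))), not yet normal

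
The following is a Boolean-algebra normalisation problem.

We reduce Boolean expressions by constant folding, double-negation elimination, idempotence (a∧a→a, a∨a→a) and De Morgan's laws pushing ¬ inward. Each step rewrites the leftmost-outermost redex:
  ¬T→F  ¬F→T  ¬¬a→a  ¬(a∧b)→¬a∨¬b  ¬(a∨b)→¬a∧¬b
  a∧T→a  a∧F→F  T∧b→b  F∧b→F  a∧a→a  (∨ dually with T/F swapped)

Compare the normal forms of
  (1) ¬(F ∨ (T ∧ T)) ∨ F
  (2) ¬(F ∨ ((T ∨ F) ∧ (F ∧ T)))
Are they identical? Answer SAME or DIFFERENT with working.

Answer: DIFFERENT — A ⇓ F, B ⇓ T

Derivation:
Term A:
  start: ¬(F ∨ (T ∧ T)) ∨ F
  [1] ¬(F ∨ (T ∧ T))
  [2] ¬F ∧ ¬(T ∧ T)
  [3] T ∧ ¬(T ∧ T)
  [4] ¬(T ∧ T)
  [5] ¬T ∨ ¬T
  [6] ¬T
  [7] F

Term B:
  start: ¬(F ∨ ((T ∨ F) ∧ (F ∧ T)))
  [1] ¬F ∧ ¬((T ∨ F) ∧ (F ∧ T))
  [2] T ∧ ¬((T ∨ F) ∧ (F ∧ T))
  [3] ¬((T ∨ F) ∧ (F ∧ T))
  [4] ¬(T ∨ F) ∨ ¬(F ∧ T)
  [5] (¬T ∧ ¬F) ∨ ¬(F ∧ T)
  [6] (F ∧ ¬F) ∨ ¬(F ∧ T)
  [7] F ∨ ¬(F ∧ T)
  [8] ¬(F ∧ T)
  [9] ¬F ∨ ¬T
  [10] T ∨ ¬T
  [11] T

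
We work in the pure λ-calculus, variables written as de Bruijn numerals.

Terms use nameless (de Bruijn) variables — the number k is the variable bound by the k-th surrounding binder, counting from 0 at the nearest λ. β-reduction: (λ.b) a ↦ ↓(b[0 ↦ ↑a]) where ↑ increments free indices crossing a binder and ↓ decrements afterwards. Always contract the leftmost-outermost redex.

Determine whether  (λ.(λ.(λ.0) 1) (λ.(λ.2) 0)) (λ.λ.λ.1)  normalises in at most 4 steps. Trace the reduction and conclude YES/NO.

Answer: YES — reaches normal form λ.λ.λ.1 in 3 ≤ 4 steps

Reduction:
  start: (λ.(λ.(λ.0) 1) (λ.(λ.2) 0)) (λ.λ.λ.1)
  step 1: (λ.(λ.0) (λ.λ.λ.1)) (λ.(λ.λ.λ.λ.1) 0)
  step 2: (λ.0) (λ.λ.λ.1)
  step 3: λ.λ.λ.1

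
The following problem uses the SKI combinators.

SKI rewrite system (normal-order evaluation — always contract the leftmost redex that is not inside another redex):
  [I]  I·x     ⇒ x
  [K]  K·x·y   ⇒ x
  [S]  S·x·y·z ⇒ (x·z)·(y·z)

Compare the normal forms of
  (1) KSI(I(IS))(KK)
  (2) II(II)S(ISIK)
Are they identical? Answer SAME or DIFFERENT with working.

Term A:
  start: KSI(I(IS))(KK)
  step 1: S(I(IS))(KK)
  step 2: S(IS)(KK)
  step 3: SS(KK)

Term B:
  start: II(II)S(ISIK)
  step 1: I(II)S(ISIK)
  step 2: IIS(ISIK)
  step 3: IS(ISIK)
  step 4: S(ISIK)
  step 5: S(SIK)

Answer: DIFFERENT — A ⇓ SS(KK), B ⇓ S(SIK)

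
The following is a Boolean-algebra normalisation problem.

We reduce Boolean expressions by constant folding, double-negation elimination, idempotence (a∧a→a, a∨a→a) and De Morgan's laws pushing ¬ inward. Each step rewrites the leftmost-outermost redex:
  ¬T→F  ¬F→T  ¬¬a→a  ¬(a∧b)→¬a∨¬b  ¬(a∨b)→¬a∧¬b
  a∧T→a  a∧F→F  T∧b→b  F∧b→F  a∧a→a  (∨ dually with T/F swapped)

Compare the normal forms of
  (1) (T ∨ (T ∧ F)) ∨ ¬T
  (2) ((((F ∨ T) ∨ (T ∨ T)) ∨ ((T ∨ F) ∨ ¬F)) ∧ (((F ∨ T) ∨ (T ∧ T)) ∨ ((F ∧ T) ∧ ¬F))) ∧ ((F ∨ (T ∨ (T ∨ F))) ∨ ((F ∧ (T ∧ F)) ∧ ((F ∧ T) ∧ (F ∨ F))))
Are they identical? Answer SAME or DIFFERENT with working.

Term A:
  start: (T ∨ (T ∧ F)) ∨ ¬T
  step 1: T ∨ ¬T
  step 2: T

Term B:
  start: ((((F ∨ T) ∨ (T ∨ T)) ∨ ((T ∨ F) ∨ ¬F)) ∧ (((F ∨ T) ∨ (T ∧ T)) ∨ ((F ∧ T) ∧ ¬F))) ∧ ((F ∨ (T ∨ (T ∨ F))) ∨ ((F ∧ (T ∧ F)) ∧ ((F ∧ T) ∧ (F ∨ F))))
  step 1: (((T ∨ (T ∨ T)) ∨ ((T ∨ F) ∨ ¬F)) ∧ (((F ∨ T) ∨ (T ∧ T)) ∨ ((F ∧ T) ∧ ¬F))) ∧ ((F ∨ (T ∨ (T ∨ F))) ∨ ((F ∧ (T ∧ F)) ∧ ((F ∧ T) ∧ (F ∨ F))))
  step 2: ((T ∨ ((T ∨ F) ∨ ¬F)) ∧ (((F ∨ T) ∨ (T ∧ T)) ∨ ((F ∧ T) ∧ ¬F))) ∧ ((F ∨ (T ∨ (T ∨ F))) ∨ ((F ∧ (T ∧ F)) ∧ ((F ∧ T) ∧ (F ∨ F))))
  step 3: (T ∧ (((F ∨ T) ∨ (T ∧ T)) ∨ ((F ∧ T) ∧ ¬F))) ∧ ((F ∨ (T ∨ (T ∨ F))) ∨ ((F ∧ (T ∧ F)) ∧ ((F ∧ T) ∧ (F ∨ F))))
  step 4: (((F ∨ T) ∨ (T ∧ T)) ∨ ((F ∧ T) ∧ ¬F)) ∧ ((F ∨ (T ∨ (T ∨ F))) ∨ ((F ∧ (T ∧ F)) ∧ ((F ∧ T) ∧ (F ∨ F))))
  step 5: ((T ∨ (T ∧ T)) ∨ ((F ∧ T) ∧ ¬F)) ∧ ((F ∨ (T ∨ (T ∨ F))) ∨ ((F ∧ (T ∧ F)) ∧ ((F ∧ T) ∧ (F ∨ F))))
  step 6: (T ∨ ((F ∧ T) ∧ ¬F)) ∧ ((F ∨ (T ∨ (T ∨ F))) ∨ ((F ∧ (T ∧ F)) ∧ ((F ∧ T) ∧ (F ∨ F))))
  step 7: T ∧ ((F ∨ (T ∨ (T ∨ F))) ∨ ((F ∧ (T ∧ F)) ∧ ((F ∧ T) ∧ (F ∨ F))))
  step 8: (F ∨ (T ∨ (T ∨ F))) ∨ ((F ∧ (T ∧ F)) ∧ ((F ∧ T) ∧ (F ∨ F)))
  step 9: (T ∨ (T ∨ F)) ∨ ((F ∧ (T ∧ F)) ∧ ((F ∧ T) ∧ (F ∨ F)))
  step 10: T ∨ ((F ∧ (T ∧ F)) ∧ ((F ∧ T) ∧ (F ∨ F)))
  step 11: T

Answer: SAME — A ⇓ T, B ⇓ T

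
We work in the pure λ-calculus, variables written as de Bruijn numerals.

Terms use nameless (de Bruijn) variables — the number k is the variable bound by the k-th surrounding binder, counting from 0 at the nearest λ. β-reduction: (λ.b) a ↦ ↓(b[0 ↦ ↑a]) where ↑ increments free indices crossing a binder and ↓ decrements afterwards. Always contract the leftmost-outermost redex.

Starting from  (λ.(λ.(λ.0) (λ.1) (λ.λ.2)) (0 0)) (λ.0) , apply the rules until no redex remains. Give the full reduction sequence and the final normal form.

  start: (λ.(λ.(λ.0) (λ.1) (λ.λ.2)) (0 0)) (λ.0)
  →1  (λ.(λ.0) (λ.1) (λ.λ.2)) ((λ.0) (λ.0))
  →2  (λ.0) (λ.(λ.0) (λ.0)) (λ.λ.(λ.0) (λ.0))
  →3  (λ.(λ.0) (λ.0)) (λ.λ.(λ.0) (λ.0))
  →4  (λ.0) (λ.0)
  →5  λ.0

Answer: normal form = λ.0  (in 5 steps)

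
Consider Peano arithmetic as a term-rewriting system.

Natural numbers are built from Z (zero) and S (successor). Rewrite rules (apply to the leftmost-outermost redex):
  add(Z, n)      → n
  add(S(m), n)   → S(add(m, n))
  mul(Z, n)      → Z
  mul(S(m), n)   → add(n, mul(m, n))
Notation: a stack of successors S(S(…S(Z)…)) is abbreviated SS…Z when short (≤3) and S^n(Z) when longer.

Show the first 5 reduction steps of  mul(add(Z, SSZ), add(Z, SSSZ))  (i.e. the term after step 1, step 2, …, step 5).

  start: mul(add(Z, SSZ), add(Z, SSSZ))
  [1] mul(SSZ, add(Z, SSSZ))
  [2] add(add(Z, SSSZ), mul(SZ, add(Z, SSSZ)))
  [3] add(SSSZ, mul(SZ, add(Z, SSSZ)))
  [4] S(add(SSZ, mul(SZ, add(Z, SSSZ))))
  [5] S(S(add(SZ, mul(SZ, add(Z, SSSZ)))))

Answer: after 5 steps: S(S(add(SZ, mul(SZ, add(Z, SSSZ)))))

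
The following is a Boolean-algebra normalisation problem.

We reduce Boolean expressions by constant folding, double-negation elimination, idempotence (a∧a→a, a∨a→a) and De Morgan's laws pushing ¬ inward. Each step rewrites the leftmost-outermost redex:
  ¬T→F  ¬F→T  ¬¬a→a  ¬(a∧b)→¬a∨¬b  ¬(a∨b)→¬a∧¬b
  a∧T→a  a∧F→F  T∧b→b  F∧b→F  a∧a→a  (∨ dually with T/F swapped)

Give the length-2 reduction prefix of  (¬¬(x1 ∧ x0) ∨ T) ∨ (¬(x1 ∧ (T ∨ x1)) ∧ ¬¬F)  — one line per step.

Answer: after 2 steps: T

Reduction:
  start: (¬¬(x1 ∧ x0) ∨ T) ∨ (¬(x1 ∧ (T ∨ x1)) ∧ ¬¬F)
  [1] T ∨ (¬(x1 ∧ (T ∨ x1)) ∧ ¬¬F)
  [2] T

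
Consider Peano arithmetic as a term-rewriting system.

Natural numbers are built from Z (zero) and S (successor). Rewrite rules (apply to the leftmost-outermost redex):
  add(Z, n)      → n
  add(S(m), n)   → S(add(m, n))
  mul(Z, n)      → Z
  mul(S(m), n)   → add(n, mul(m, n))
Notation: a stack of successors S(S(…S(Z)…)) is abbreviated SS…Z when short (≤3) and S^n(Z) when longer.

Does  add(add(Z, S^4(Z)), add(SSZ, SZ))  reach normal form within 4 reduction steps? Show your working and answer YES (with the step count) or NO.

Answer: NO — after 4 steps the term is S(S(S(add(SZ, add(SSZ, SZ))))), not yet normal

Working:
  start: add(add(Z, S^4(Z)), add(SSZ, SZ))
  step 1: add(S^4(Z), add(SSZ, SZ))
  step 2: S(add(SSSZ, add(SSZ, SZ)))
  step 3: S(S(add(SSZ, add(SSZ, SZ))))
  step 4: S(S(S(add(SZ, add(SSZ, SZ)))))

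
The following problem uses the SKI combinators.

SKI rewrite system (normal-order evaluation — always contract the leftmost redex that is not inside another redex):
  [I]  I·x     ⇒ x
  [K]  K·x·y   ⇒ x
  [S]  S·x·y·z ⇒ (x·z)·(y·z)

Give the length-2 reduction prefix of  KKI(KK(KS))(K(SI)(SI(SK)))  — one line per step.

  start: KKI(KK(KS))(K(SI)(SI(SK)))
  [1] K(KK(KS))(K(SI)(SI(SK)))
  [2] KK(KS)

Answer: after 2 steps: KK(KS)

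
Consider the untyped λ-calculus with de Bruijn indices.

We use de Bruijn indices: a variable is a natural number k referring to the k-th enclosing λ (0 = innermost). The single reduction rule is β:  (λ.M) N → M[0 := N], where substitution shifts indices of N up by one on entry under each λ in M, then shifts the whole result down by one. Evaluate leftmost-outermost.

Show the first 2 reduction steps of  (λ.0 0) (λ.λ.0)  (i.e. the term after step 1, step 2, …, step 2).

Answer: after 2 steps: λ.0

Derivation:
  start: (λ.0 0) (λ.λ.0)
  step 1: (λ.λ.0) (λ.λ.0)
  step 2: λ.0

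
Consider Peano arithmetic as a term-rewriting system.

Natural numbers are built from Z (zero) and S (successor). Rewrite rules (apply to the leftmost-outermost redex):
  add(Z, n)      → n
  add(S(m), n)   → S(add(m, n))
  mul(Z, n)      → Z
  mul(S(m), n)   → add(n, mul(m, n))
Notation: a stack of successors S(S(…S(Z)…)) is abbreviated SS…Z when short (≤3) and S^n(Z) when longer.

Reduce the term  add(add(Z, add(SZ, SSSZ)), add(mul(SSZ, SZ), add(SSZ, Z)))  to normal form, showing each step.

  start: add(add(Z, add(SZ, SSSZ)), add(mul(SSZ, SZ), add(SSZ, Z)))
  step 1: add(add(SZ, SSSZ), add(mul(SSZ, SZ), add(SSZ, Z)))
  step 2: add(S(add(Z, SSSZ)), add(mul(SSZ, SZ), add(SSZ, Z)))
  step 3: S(add(add(Z, SSSZ), add(mul(SSZ, SZ), add(SSZ, Z))))
  step 4: S(add(SSSZ, add(mul(SSZ, SZ), add(SSZ, Z))))
  step 5: S(S(add(SSZ, add(mul(SSZ, SZ), add(SSZ, Z)))))
  step 6: S(S(S(add(SZ, add(mul(SSZ, SZ), add(SSZ, Z))))))
  step 7: S(S(S(S(add(Z, add(mul(SSZ, SZ), add(SSZ, Z)))))))
  step 8: S(S(S(S(add(mul(SSZ, SZ), add(SSZ, Z))))))
  step 9: S(S(S(S(add(add(SZ, mul(SZ, SZ)), add(SSZ, Z))))))
  step 10: S(S(S(S(add(S(add(Z, mul(SZ, SZ))), add(SSZ, Z))))))
  step 11: S(S(S(S(S(add(add(Z, mul(SZ, SZ)), add(SSZ, Z)))))))
  step 12: S(S(S(S(S(add(mul(SZ, SZ), add(SSZ, Z)))))))
  step 13: S(S(S(S(S(add(add(SZ, mul(Z, SZ)), add(SSZ, Z)))))))
  step 14: S(S(S(S(S(add(S(add(Z, mul(Z, SZ))), add(SSZ, Z)))))))
  step 15: S(S(S(S(S(S(add(add(Z, mul(Z, SZ)), add(SSZ, Z))))))))
  step 16: S(S(S(S(S(S(add(mul(Z, SZ), add(SSZ, Z))))))))
  step 17: S(S(S(S(S(S(add(Z, add(SSZ, Z))))))))
  step 18: S(S(S(S(S(S(add(SSZ, Z)))))))
  step 19: S(S(S(S(S(S(S(add(SZ, Z))))))))
  step 20: S(S(S(S(S(S(S(S(add(Z, Z)))))))))
  step 21: S^8(Z)

Answer: normal form = S^8(Z)  (in 21 steps)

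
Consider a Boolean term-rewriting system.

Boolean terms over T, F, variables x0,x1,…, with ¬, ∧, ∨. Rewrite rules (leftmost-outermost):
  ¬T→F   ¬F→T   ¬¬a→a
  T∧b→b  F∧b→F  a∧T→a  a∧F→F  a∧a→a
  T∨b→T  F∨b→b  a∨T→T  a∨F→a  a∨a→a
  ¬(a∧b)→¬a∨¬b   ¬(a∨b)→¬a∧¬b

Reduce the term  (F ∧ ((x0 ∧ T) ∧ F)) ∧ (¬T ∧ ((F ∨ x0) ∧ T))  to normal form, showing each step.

  start: (F ∧ ((x0 ∧ T) ∧ F)) ∧ (¬T ∧ ((F ∨ x0) ∧ T))
  →1  F ∧ (¬T ∧ ((F ∨ x0) ∧ T))
  →2  F

Answer: normal form = F  (in 2 steps)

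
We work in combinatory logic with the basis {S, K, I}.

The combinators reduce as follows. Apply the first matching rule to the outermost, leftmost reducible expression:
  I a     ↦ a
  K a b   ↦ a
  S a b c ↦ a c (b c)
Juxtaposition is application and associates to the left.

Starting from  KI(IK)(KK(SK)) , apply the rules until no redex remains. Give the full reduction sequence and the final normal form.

  start: KI(IK)(KK(SK))
  →1  I(KK(SK))
  →2  KK(SK)
  →3  K

Answer: normal form = K  (in 3 steps)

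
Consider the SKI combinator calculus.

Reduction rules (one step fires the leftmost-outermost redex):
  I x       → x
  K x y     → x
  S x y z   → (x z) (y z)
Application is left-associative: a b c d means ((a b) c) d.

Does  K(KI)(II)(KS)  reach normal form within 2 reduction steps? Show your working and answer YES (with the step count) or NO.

  start: K(KI)(II)(KS)
  step 1: KI(KS)
  step 2: I

Answer: YES — reaches normal form I in 2 ≤ 2 steps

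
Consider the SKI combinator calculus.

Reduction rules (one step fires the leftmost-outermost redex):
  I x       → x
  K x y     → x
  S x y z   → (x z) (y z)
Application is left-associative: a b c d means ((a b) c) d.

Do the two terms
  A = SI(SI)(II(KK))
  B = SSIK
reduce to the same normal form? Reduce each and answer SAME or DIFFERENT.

Term A:
  start: SI(SI)(II(KK))
  [1] I(II(KK))(SI(II(KK)))
  [2] II(KK)(SI(II(KK)))
  [3] I(KK)(SI(II(KK)))
  [4] KK(SI(II(KK)))
  [5] K

Term B:
  start: SSIK
  [1] SK(IK)
  [2] SKK

Answer: DIFFERENT — A ⇓ K, B ⇓ SKK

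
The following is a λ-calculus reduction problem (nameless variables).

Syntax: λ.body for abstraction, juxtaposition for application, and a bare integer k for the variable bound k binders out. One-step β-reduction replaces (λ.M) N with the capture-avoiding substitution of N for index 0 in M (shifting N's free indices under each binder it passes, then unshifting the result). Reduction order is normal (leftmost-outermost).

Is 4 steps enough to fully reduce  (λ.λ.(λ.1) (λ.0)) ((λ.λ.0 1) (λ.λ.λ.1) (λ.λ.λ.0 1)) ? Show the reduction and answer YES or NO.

Answer: YES — reaches normal form λ.0 in 2 ≤ 4 steps

Working:
  start: (λ.λ.(λ.1) (λ.0)) ((λ.λ.0 1) (λ.λ.λ.1) (λ.λ.λ.0 1))
  [1] λ.(λ.1) (λ.0)
  [2] λ.0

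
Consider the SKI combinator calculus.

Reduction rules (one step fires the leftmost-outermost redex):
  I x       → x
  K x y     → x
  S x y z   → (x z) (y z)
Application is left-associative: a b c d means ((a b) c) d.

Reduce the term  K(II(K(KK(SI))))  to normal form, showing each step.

  start: K(II(K(KK(SI))))
  step 1: K(I(K(KK(SI))))
  step 2: K(K(KK(SI)))
  step 3: K(KK)

Answer: normal form = K(KK)  (in 3 steps)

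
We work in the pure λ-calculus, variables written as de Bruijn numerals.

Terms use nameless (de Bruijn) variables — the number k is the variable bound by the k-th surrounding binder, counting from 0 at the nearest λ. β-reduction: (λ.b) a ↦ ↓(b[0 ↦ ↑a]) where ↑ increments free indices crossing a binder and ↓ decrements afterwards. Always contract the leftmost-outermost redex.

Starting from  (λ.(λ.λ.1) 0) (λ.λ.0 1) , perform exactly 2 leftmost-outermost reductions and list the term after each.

  start: (λ.(λ.λ.1) 0) (λ.λ.0 1)
  [1] (λ.λ.1) (λ.λ.0 1)
  [2] λ.λ.λ.0 1

Answer: after 2 steps: λ.λ.λ.0 1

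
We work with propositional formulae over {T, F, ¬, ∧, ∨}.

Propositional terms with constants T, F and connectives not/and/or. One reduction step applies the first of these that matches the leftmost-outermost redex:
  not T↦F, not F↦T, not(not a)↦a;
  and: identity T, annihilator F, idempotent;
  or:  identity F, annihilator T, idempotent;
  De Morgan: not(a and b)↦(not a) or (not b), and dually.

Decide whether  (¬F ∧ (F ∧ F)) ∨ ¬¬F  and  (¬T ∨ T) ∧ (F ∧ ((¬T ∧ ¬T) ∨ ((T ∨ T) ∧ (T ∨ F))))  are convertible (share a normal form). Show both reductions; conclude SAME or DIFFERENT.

Answer: SAME — A ⇓ F, B ⇓ F

Derivation:
Term A:
  start: (¬F ∧ (F ∧ F)) ∨ ¬¬F
  step 1: (T ∧ (F ∧ F)) ∨ ¬¬F
  step 2: (F ∧ F) ∨ ¬¬F
  step 3: F ∨ ¬¬F
  step 4: ¬¬F
  step 5: F

Term B:
  start: (¬T ∨ T) ∧ (F ∧ ((¬T ∧ ¬T) ∨ ((T ∨ T) ∧ (T ∨ F))))
  step 1: T ∧ (F ∧ ((¬T ∧ ¬T) ∨ ((T ∨ T) ∧ (T ∨ F))))
  step 2: F ∧ ((¬T ∧ ¬T) ∨ ((T ∨ T) ∧ (T ∨ F)))
  step 3: F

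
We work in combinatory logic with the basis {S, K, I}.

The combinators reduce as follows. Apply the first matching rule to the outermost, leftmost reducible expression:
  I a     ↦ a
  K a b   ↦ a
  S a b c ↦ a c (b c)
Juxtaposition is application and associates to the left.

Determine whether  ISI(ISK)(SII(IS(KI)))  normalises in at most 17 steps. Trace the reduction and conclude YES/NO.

  start: ISI(ISK)(SII(IS(KI)))
  step 1: SI(ISK)(SII(IS(KI)))
  step 2: I(SII(IS(KI)))(ISK(SII(IS(KI))))
  step 3: SII(IS(KI))(ISK(SII(IS(KI))))
  step 4: I(IS(KI))(I(IS(KI)))(ISK(SII(IS(KI))))
  step 5: IS(KI)(I(IS(KI)))(ISK(SII(IS(KI))))
  step 6: S(KI)(I(IS(KI)))(ISK(SII(IS(KI))))
  step 7: KI(ISK(SII(IS(KI))))(I(IS(KI))(ISK(SII(IS(KI)))))
  step 8: I(I(IS(KI))(ISK(SII(IS(KI)))))
  step 9: I(IS(KI))(ISK(SII(IS(KI))))
  step 10: IS(KI)(ISK(SII(IS(KI))))
  step 11: S(KI)(ISK(SII(IS(KI))))
  step 12: S(KI)(SK(SII(IS(KI))))
  step 13: S(KI)(SK(I(IS(KI))(I(IS(KI)))))
  step 14: S(KI)(SK(IS(KI)(I(IS(KI)))))
  step 15: S(KI)(SK(S(KI)(I(IS(KI)))))
  step 16: S(KI)(SK(S(KI)(IS(KI))))
  step 17: S(KI)(SK(S(KI)(S(KI))))

Answer: YES — reaches normal form S(KI)(SK(S(KI)(S(KI)))) in 17 ≤ 17 steps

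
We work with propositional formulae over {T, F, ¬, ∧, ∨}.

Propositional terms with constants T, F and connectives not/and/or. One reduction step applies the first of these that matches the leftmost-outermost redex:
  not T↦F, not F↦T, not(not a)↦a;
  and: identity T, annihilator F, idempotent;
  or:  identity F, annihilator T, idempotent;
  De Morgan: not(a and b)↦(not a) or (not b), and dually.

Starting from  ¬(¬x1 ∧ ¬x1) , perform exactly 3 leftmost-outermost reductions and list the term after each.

Answer: after 3 steps: x1

Working:
  start: ¬(¬x1 ∧ ¬x1)
  [1] ¬¬x1 ∨ ¬¬x1
  [2] ¬¬x1
  [3] x1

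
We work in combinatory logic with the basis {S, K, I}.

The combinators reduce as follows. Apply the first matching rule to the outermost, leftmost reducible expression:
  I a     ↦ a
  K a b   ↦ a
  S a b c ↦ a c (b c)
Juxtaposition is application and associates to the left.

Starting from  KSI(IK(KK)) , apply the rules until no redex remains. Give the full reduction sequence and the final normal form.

Answer: normal form = S(K(KK))  (in 2 steps)

Derivation:
  start: KSI(IK(KK))
  →1  S(IK(KK))
  →2  S(K(KK))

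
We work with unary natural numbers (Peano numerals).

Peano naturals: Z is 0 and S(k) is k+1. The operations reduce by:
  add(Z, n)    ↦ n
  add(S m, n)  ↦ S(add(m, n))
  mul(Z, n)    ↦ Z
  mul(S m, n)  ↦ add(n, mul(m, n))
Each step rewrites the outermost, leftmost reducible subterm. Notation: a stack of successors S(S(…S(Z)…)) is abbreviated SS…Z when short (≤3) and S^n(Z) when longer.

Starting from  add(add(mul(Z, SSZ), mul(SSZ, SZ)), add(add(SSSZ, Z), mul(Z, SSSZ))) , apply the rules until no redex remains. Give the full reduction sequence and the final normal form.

Answer: normal form = S^5(Z)  (in 21 steps)

Reduction:
  start: add(add(mul(Z, SSZ), mul(SSZ, SZ)), add(add(SSSZ, Z), mul(Z, SSSZ)))
  →1  add(add(Z, mul(SSZ, SZ)), add(add(SSSZ, Z), mul(Z, SSSZ)))
  →2  add(mul(SSZ, SZ), add(add(SSSZ, Z), mul(Z, SSSZ)))
  →3  add(add(SZ, mul(SZ, SZ)), add(add(SSSZ, Z), mul(Z, SSSZ)))
  →4  add(S(add(Z, mul(SZ, SZ))), add(add(SSSZ, Z), mul(Z, SSSZ)))
  →5  S(add(add(Z, mul(SZ, SZ)), add(add(SSSZ, Z), mul(Z, SSSZ))))
  →6  S(add(mul(SZ, SZ), add(add(SSSZ, Z), mul(Z, SSSZ))))
  →7  S(add(add(SZ, mul(Z, SZ)), add(add(SSSZ, Z), mul(Z, SSSZ))))
  →8  S(add(S(add(Z, mul(Z, SZ))), add(add(SSSZ, Z), mul(Z, SSSZ))))
  →9  S(S(add(add(Z, mul(Z, SZ)), add(add(SSSZ, Z), mul(Z, SSSZ)))))
  →10  S(S(add(mul(Z, SZ), add(add(SSSZ, Z), mul(Z, SSSZ)))))
  →11  S(S(add(Z, add(add(SSSZ, Z), mul(Z, SSSZ)))))
  →12  S(S(add(add(SSSZ, Z), mul(Z, SSSZ))))
  →13  S(S(add(S(add(SSZ, Z)), mul(Z, SSSZ))))
  →14  S(S(S(add(add(SSZ, Z), mul(Z, SSSZ)))))
  →15  S(S(S(add(S(add(SZ, Z)), mul(Z, SSSZ)))))
  →16  S(S(S(S(add(add(SZ, Z), mul(Z, SSSZ))))))
  →17  S(S(S(S(add(S(add(Z, Z)), mul(Z, SSSZ))))))
  →18  S(S(S(S(S(add(add(Z, Z), mul(Z, SSSZ)))))))
  →19  S(S(S(S(S(add(Z, mul(Z, SSSZ)))))))
  →20  S(S(S(S(S(mul(Z, SSSZ))))))
  →21  S^5(Z)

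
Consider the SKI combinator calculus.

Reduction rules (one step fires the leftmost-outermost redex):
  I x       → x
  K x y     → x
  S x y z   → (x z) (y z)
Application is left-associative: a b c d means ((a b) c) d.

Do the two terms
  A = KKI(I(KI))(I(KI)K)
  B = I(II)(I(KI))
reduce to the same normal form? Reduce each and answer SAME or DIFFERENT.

Answer: SAME — A ⇓ KI, B ⇓ KI

Derivation:
Term A:
  start: KKI(I(KI))(I(KI)K)
  [1] K(I(KI))(I(KI)K)
  [2] I(KI)
  [3] KI

Term B:
  start: I(II)(I(KI))
  [1] II(I(KI))
  [2] I(I(KI))
  [3] I(KI)
  [4] KI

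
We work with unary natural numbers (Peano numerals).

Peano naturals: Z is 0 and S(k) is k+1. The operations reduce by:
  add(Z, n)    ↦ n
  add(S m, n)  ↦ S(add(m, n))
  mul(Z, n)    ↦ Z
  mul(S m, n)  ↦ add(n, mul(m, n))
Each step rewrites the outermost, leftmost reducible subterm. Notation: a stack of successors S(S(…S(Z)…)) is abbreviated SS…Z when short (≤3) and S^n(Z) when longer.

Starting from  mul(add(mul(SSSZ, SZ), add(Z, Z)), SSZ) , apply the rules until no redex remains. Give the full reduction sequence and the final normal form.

  start: mul(add(mul(SSSZ, SZ), add(Z, Z)), SSZ)
  →1  mul(add(add(SZ, mul(SSZ, SZ)), add(Z, Z)), SSZ)
  →2  mul(add(S(add(Z, mul(SSZ, SZ))), add(Z, Z)), SSZ)
  →3  mul(S(add(add(Z, mul(SSZ, SZ)), add(Z, Z))), SSZ)
  →4  add(SSZ, mul(add(add(Z, mul(SSZ, SZ)), add(Z, Z)), SSZ))
  →5  S(add(SZ, mul(add(add(Z, mul(SSZ, SZ)), add(Z, Z)), SSZ)))
  →6  S(S(add(Z, mul(add(add(Z, mul(SSZ, SZ)), add(Z, Z)), SSZ))))
  →7  S(S(mul(add(add(Z, mul(SSZ, SZ)), add(Z, Z)), SSZ)))
  →8  S(S(mul(add(mul(SSZ, SZ), add(Z, Z)), SSZ)))
  →9  S(S(mul(add(add(SZ, mul(SZ, SZ)), add(Z, Z)), SSZ)))
  →10  S(S(mul(add(S(add(Z, mul(SZ, SZ))), add(Z, Z)), SSZ)))
  →11  S(S(mul(S(add(add(Z, mul(SZ, SZ)), add(Z, Z))), SSZ)))
  →12  S(S(add(SSZ, mul(add(add(Z, mul(SZ, SZ)), add(Z, Z)), SSZ))))
  →13  S(S(S(add(SZ, mul(add(add(Z, mul(SZ, SZ)), add(Z, Z)), SSZ)))))
  →14  S(S(S(S(add(Z, mul(add(add(Z, mul(SZ, SZ)), add(Z, Z)), SSZ))))))
  →15  S(S(S(S(mul(add(add(Z, mul(SZ, SZ)), add(Z, Z)), SSZ)))))
  →16  S(S(S(S(mul(add(mul(SZ, SZ), add(Z, Z)), SSZ)))))
  →17  S(S(S(S(mul(add(add(SZ, mul(Z, SZ)), add(Z, Z)), SSZ)))))
  →18  S(S(S(S(mul(add(S(add(Z, mul(Z, SZ))), add(Z, Z)), SSZ)))))
  →19  S(S(S(S(mul(S(add(add(Z, mul(Z, SZ)), add(Z, Z))), SSZ)))))
  →20  S(S(S(S(add(SSZ, mul(add(add(Z, mul(Z, SZ)), add(Z, Z)), SSZ))))))
  →21  S(S(S(S(S(add(SZ, mul(add(add(Z, mul(Z, SZ)), add(Z, Z)), SSZ)))))))
  →22  S(S(S(S(S(S(add(Z, mul(add(add(Z, mul(Z, SZ)), add(Z, Z)), SSZ))))))))
  →23  S(S(S(S(S(S(mul(add(add(Z, mul(Z, SZ)), add(Z, Z)), SSZ)))))))
  →24  S(S(S(S(S(S(mul(add(mul(Z, SZ), add(Z, Z)), SSZ)))))))
  →25  S(S(S(S(S(S(mul(add(Z, add(Z, Z)), SSZ)))))))
  →26  S(S(S(S(S(S(mul(add(Z, Z), SSZ)))))))
  →27  S(S(S(S(S(S(mul(Z, SSZ)))))))
  →28  S^6(Z)

Answer: normal form = S^6(Z)  (in 28 steps)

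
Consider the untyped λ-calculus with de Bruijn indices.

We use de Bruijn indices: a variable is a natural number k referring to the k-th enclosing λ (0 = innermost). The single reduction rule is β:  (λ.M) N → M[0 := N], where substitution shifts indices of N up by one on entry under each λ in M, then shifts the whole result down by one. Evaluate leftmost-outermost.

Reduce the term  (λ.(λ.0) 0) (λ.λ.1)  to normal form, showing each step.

Answer: normal form = λ.λ.1  (in 2 steps)

Reduction:
  start: (λ.(λ.0) 0) (λ.λ.1)
  [1] (λ.0) (λ.λ.1)
  [2] λ.λ.1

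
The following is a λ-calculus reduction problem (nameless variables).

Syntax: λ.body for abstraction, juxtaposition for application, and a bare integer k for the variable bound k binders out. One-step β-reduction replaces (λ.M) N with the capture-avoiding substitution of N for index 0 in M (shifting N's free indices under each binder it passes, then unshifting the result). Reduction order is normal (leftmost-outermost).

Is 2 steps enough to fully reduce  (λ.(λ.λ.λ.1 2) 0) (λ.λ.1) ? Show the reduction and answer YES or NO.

  start: (λ.(λ.λ.λ.1 2) 0) (λ.λ.1)
  →1  (λ.λ.λ.1 2) (λ.λ.1)
  →2  λ.λ.1 (λ.λ.1)

Answer: YES — reaches normal form λ.λ.1 (λ.λ.1) in 2 ≤ 2 steps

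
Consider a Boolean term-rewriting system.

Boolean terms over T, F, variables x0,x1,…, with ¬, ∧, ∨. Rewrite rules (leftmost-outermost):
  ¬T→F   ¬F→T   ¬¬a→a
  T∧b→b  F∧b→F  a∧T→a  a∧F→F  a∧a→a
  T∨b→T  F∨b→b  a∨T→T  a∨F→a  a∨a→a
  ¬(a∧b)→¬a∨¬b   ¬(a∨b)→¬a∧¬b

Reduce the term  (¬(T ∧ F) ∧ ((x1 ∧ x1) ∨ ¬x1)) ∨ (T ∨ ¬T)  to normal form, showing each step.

Answer: normal form = T  (in 8 steps)

Working:
  start: (¬(T ∧ F) ∧ ((x1 ∧ x1) ∨ ¬x1)) ∨ (T ∨ ¬T)
  [1] ((¬T ∨ ¬F) ∧ ((x1 ∧ x1) ∨ ¬x1)) ∨ (T ∨ ¬T)
  [2] ((F ∨ ¬F) ∧ ((x1 ∧ x1) ∨ ¬x1)) ∨ (T ∨ ¬T)
  [3] (¬F ∧ ((x1 ∧ x1) ∨ ¬x1)) ∨ (T ∨ ¬T)
  [4] (T ∧ ((x1 ∧ x1) ∨ ¬x1)) ∨ (T ∨ ¬T)
  [5] ((x1 ∧ x1) ∨ ¬x1) ∨ (T ∨ ¬T)
  [6] (x1 ∨ ¬x1) ∨ (T ∨ ¬T)
  [7] (x1 ∨ ¬x1) ∨ T
  [8] T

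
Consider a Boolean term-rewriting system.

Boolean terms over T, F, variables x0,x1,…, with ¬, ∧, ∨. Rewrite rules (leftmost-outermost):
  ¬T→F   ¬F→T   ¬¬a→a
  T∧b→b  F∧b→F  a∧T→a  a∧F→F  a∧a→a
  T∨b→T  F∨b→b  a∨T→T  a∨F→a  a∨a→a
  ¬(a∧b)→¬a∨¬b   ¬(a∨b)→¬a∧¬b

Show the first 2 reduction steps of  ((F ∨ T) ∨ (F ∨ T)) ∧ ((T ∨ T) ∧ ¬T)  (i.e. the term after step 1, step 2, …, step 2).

Answer: after 2 steps: T ∧ ((T ∨ T) ∧ ¬T)

Reduction:
  start: ((F ∨ T) ∨ (F ∨ T)) ∧ ((T ∨ T) ∧ ¬T)
  step 1: (F ∨ T) ∧ ((T ∨ T) ∧ ¬T)
  step 2: T ∧ ((T ∨ T) ∧ ¬T)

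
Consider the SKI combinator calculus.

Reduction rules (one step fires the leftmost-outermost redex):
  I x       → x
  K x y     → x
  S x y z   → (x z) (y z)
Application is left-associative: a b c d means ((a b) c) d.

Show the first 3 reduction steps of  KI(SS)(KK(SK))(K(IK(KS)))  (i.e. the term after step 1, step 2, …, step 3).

Answer: after 3 steps: K(K(IK(KS)))

Reduction:
  start: KI(SS)(KK(SK))(K(IK(KS)))
  →1  I(KK(SK))(K(IK(KS)))
  →2  KK(SK)(K(IK(KS)))
  →3  K(K(IK(KS)))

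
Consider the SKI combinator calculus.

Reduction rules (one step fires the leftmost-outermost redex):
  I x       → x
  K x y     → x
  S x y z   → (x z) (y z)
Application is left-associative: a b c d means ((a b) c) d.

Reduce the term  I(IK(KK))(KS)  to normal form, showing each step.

  start: I(IK(KK))(KS)
  →1  IK(KK)(KS)
  →2  K(KK)(KS)
  →3  KK

Answer: normal form = KK  (in 3 steps)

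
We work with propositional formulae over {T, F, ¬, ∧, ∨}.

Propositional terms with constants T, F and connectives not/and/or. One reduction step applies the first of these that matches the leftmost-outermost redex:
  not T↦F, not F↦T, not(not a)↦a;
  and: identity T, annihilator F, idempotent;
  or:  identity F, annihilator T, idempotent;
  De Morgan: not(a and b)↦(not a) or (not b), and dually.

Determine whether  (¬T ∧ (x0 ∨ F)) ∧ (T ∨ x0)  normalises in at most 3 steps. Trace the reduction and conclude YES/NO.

Answer: YES — reaches normal form F in 3 ≤ 3 steps

Reduction:
  start: (¬T ∧ (x0 ∨ F)) ∧ (T ∨ x0)
  [1] (F ∧ (x0 ∨ F)) ∧ (T ∨ x0)
  [2] F ∧ (T ∨ x0)
  [3] F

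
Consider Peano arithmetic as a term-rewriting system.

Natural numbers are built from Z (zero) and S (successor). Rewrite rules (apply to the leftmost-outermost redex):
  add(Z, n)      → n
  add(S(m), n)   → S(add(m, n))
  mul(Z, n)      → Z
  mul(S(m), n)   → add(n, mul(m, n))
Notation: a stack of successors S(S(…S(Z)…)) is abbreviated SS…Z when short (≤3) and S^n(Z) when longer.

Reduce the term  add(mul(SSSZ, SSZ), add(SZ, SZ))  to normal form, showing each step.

  start: add(mul(SSSZ, SSZ), add(SZ, SZ))
  step 1: add(add(SSZ, mul(SSZ, SSZ)), add(SZ, SZ))
  step 2: add(S(add(SZ, mul(SSZ, SSZ))), add(SZ, SZ))
  step 3: S(add(add(SZ, mul(SSZ, SSZ)), add(SZ, SZ)))
  step 4: S(add(S(add(Z, mul(SSZ, SSZ))), add(SZ, SZ)))
  step 5: S(S(add(add(Z, mul(SSZ, SSZ)), add(SZ, SZ))))
  step 6: S(S(add(mul(SSZ, SSZ), add(SZ, SZ))))
  step 7: S(S(add(add(SSZ, mul(SZ, SSZ)), add(SZ, SZ))))
  step 8: S(S(add(S(add(SZ, mul(SZ, SSZ))), add(SZ, SZ))))
  step 9: S(S(S(add(add(SZ, mul(SZ, SSZ)), add(SZ, SZ)))))
  step 10: S(S(S(add(S(add(Z, mul(SZ, SSZ))), add(SZ, SZ)))))
  step 11: S(S(S(S(add(add(Z, mul(SZ, SSZ)), add(SZ, SZ))))))
  step 12: S(S(S(S(add(mul(SZ, SSZ), add(SZ, SZ))))))
  step 13: S(S(S(S(add(add(SSZ, mul(Z, SSZ)), add(SZ, SZ))))))
  step 14: S(S(S(S(add(S(add(SZ, mul(Z, SSZ))), add(SZ, SZ))))))
  step 15: S(S(S(S(S(add(add(SZ, mul(Z, SSZ)), add(SZ, SZ)))))))
  step 16: S(S(S(S(S(add(S(add(Z, mul(Z, SSZ))), add(SZ, SZ)))))))
  step 17: S(S(S(S(S(S(add(add(Z, mul(Z, SSZ)), add(SZ, SZ))))))))
  step 18: S(S(S(S(S(S(add(mul(Z, SSZ), add(SZ, SZ))))))))
  step 19: S(S(S(S(S(S(add(Z, add(SZ, SZ))))))))
  step 20: S(S(S(S(S(S(add(SZ, SZ)))))))
  step 21: S(S(S(S(S(S(S(add(Z, SZ))))))))
  step 22: S^8(Z)

Answer: normal form = S^8(Z)  (in 22 steps)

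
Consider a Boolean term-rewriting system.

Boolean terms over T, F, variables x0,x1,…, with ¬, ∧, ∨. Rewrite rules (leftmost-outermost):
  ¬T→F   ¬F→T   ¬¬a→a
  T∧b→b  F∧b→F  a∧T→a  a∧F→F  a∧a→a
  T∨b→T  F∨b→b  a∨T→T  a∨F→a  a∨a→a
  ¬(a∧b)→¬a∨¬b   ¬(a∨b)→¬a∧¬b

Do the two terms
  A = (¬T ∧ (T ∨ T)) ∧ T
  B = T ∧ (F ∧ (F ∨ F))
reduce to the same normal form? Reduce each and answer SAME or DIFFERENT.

Term A:
  start: (¬T ∧ (T ∨ T)) ∧ T
  step 1: ¬T ∧ (T ∨ T)
  step 2: F ∧ (T ∨ T)
  step 3: F

Term B:
  start: T ∧ (F ∧ (F ∨ F))
  step 1: F ∧ (F ∨ F)
  step 2: F

Answer: SAME — A ⇓ F, B ⇓ F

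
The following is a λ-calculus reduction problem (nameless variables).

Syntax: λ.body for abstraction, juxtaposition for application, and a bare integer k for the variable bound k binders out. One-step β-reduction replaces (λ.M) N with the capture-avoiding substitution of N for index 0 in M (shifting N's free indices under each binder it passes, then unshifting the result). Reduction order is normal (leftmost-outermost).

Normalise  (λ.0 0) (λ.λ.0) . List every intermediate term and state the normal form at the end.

  start: (λ.0 0) (λ.λ.0)
  →1  (λ.λ.0) (λ.λ.0)
  →2  λ.0

Answer: normal form = λ.0  (in 2 steps)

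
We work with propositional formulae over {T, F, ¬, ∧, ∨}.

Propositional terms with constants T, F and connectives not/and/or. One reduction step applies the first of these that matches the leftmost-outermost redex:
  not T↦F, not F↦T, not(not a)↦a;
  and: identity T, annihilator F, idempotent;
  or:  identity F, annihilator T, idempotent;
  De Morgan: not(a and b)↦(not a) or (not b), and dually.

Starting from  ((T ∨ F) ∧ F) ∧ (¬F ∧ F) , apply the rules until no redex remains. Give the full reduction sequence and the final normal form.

  start: ((T ∨ F) ∧ F) ∧ (¬F ∧ F)
  step 1: F ∧ (¬F ∧ F)
  step 2: F

Answer: normal form = F  (in 2 steps)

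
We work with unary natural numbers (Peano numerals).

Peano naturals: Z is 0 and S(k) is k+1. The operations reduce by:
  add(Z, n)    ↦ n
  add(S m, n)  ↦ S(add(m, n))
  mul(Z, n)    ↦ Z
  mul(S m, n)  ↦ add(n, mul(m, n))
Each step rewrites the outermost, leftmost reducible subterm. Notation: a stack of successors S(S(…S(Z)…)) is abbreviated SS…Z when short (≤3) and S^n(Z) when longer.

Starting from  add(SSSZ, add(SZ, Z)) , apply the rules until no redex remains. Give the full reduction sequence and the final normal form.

Answer: normal form = S^4(Z)  (in 6 steps)

Working:
  start: add(SSSZ, add(SZ, Z))
  step 1: S(add(SSZ, add(SZ, Z)))
  step 2: S(S(add(SZ, add(SZ, Z))))
  step 3: S(S(S(add(Z, add(SZ, Z)))))
  step 4: S(S(S(add(SZ, Z))))
  step 5: S(S(S(S(add(Z, Z)))))
  step 6: S^4(Z)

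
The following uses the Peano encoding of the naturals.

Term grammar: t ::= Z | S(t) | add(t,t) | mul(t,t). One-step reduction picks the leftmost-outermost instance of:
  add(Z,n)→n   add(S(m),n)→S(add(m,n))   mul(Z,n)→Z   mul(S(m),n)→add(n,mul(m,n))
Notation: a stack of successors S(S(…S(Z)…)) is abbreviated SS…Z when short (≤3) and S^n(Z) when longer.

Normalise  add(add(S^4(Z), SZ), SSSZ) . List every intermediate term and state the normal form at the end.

Answer: normal form = S^8(Z)  (in 11 steps)

Reduction:
  start: add(add(S^4(Z), SZ), SSSZ)
  [1] add(S(add(SSSZ, SZ)), SSSZ)
  [2] S(add(add(SSSZ, SZ), SSSZ))
  [3] S(add(S(add(SSZ, SZ)), SSSZ))
  [4] S(S(add(add(SSZ, SZ), SSSZ)))
  [5] S(S(add(S(add(SZ, SZ)), SSSZ)))
  [6] S(S(S(add(add(SZ, SZ), SSSZ))))
  [7] S(S(S(add(S(add(Z, SZ)), SSSZ))))
  [8] S(S(S(S(add(add(Z, SZ), SSSZ)))))
  [9] S(S(S(S(add(SZ, SSSZ)))))
  [10] S(S(S(S(S(add(Z, SSSZ))))))
  [11] S^8(Z)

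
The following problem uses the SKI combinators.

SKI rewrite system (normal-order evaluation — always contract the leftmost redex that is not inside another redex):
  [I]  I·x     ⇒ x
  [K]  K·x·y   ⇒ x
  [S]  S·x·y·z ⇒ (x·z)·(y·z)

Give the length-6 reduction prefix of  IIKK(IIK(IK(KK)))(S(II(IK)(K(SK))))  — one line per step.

Answer: after 6 steps: K(S(K(K(SK))))

Reduction:
  start: IIKK(IIK(IK(KK)))(S(II(IK)(K(SK))))
  →1  IKK(IIK(IK(KK)))(S(II(IK)(K(SK))))
  →2  KK(IIK(IK(KK)))(S(II(IK)(K(SK))))
  →3  K(S(II(IK)(K(SK))))
  →4  K(S(I(IK)(K(SK))))
  →5  K(S(IK(K(SK))))
  →6  K(S(K(K(SK))))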